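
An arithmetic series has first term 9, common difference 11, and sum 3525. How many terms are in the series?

Using S = n/2 × [2a + (n-1)d]
3525 = n/2 × [2(9) + (n-1)(11)]
3525 = n/2 × [18 + 11n - 11]
7050 = n × [7 + 11n]
11n² + (7)n - 7050 = 0
Discriminant: Δ = (7)² - 4(11)(-7050) = 49 + 310200 = 310249
√Δ = 557
n = [-(7) + √Δ] / (2·11) = (-7 + 557) / 22 = 550 / 22 = 25
(The negative root is discarded since n must be a positive integer.)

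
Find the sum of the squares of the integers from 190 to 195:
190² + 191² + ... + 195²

Use ∑_{k=1}^{n} k² = n(n+1)(2n+1)/6, then subtract the first 189 terms.
∑_{k=1}^{195} k² = 195×196×391/6 = 2490670
∑_{k=1}^{189} k² = 189×190×379/6 = 2268315
∑_{k=190}^{195} k² = 2490670 - 2268315 = 222355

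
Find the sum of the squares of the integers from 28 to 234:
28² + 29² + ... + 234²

Use ∑_{k=1}^{n} k² = n(n+1)(2n+1)/6, then subtract the first 27 terms.
∑_{k=1}^{234} k² = 234×235×469/6 = 4298385
∑_{k=1}^{27} k² = 27×28×55/6 = 6930
∑_{k=28}^{234} k² = 4298385 - 6930 = 4291455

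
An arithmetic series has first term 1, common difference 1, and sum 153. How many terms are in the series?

Using S = n/2 × [2a + (n-1)d]
153 = n/2 × [2(1) + (n-1)(1)]
153 = n/2 × [2 + 1n - 1]
306 = n × [1 + 1n]
1n² + (1)n - 306 = 0
Discriminant: Δ = (1)² - 4(1)(-306) = 1 + 1224 = 1225
√Δ = 35
n = [-(1) + √Δ] / (2·1) = (-1 + 35) / 2 = 34 / 2 = 17
(The negative root is discarded since n must be a positive integer.)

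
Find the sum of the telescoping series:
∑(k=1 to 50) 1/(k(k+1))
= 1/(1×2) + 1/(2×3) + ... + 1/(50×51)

Partial fractions: 1/(k(k+1)) = 1/k - 1/(k+1)
The series telescopes:
= (1/1 - 1/2) + (1/2 - 1/3) + ... + (1/50 - 1/51)
= 1/1 - 1/51
= 50/51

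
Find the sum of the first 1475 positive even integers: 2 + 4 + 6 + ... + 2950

Sum of first n even numbers = n(n+1)
= 1475×1476
= 2177100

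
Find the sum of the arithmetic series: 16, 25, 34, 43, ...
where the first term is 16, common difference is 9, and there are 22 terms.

Sₙ = n/2 × (first + last)
Last term = a + (n-1)d = 16 + (22-1)×9 = 205
S_22 = 22/2 × (16 + 205)
S_22 = 22/2 × 221 = 2431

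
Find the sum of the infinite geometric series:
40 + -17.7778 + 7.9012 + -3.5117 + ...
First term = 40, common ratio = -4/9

For |r| < 1, S = a / (1 - r)
S = 40 / (1 - (-4/9))
S = 40 / (13/9)
S = 360/13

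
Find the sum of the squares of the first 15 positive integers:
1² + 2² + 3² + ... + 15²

Formula: ∑k² = n(n+1)(2n+1)/6
= 15×16×31/6
= 7440/6
= 1240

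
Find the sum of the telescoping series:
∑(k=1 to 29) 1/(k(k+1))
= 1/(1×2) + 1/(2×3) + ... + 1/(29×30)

Partial fractions: 1/(k(k+1)) = 1/k - 1/(k+1)
The series telescopes:
= (1/1 - 1/2) + (1/2 - 1/3) + ... + (1/29 - 1/30)
= 1/1 - 1/30
= 29/30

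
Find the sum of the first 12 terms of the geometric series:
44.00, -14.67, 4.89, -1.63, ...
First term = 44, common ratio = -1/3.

Sₙ = a(1 - rⁿ) / (1 - r)
S_12 = 44(1 - (-1/3)^12) / (1 - (-1/3))
S_12 = 44(1 - (1/531441)) / (4/3)
S_12 = 5845840/177147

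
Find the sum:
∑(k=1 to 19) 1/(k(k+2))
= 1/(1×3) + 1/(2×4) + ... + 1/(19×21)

Partial fractions: 1/(k(k+2)) = (1/2)[1/k - 1/(k+2)]
Telescoping leaves the first two and last two terms:
= (1/2)[1/1 + 1/2 - 1/20 - 1/21]
= 589/840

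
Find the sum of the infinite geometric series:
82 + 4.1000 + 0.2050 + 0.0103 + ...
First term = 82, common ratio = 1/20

For |r| < 1, S = a / (1 - r)
S = 82 / (1 - (1/20))
S = 82 / (19/20)
S = 1640/19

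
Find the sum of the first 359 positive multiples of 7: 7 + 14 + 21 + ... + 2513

Factor out 7: = 7(1 + 2 + ... + 359) = 7 × n(n+1)/2
= 7 × 359×360/2
= 7 × 64620
= 452340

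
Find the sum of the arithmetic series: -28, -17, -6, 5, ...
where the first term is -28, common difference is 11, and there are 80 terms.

Sₙ = n/2 × (first + last)
Last term = a + (n-1)d = -28 + (80-1)×11 = 841
S_80 = 80/2 × (-28 + 841)
S_80 = 80/2 × 813 = 32520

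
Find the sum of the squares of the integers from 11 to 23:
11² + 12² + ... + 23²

Use ∑_{k=1}^{n} k² = n(n+1)(2n+1)/6, then subtract the first 10 terms.
∑_{k=1}^{23} k² = 23×24×47/6 = 4324
∑_{k=1}^{10} k² = 10×11×21/6 = 385
∑_{k=11}^{23} k² = 4324 - 385 = 3939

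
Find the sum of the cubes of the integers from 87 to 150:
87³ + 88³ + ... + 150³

Use ∑_{k=1}^{n} k³ = [n(n+1)/2]², then subtract the first 86 terms.
∑_{k=1}^{150} k³ = [150×151/2]² = 11325² = 128255625
∑_{k=1}^{86} k³ = [86×87/2]² = 3741² = 13995081
∑_{k=87}^{150} k³ = 128255625 - 13995081 = 114260544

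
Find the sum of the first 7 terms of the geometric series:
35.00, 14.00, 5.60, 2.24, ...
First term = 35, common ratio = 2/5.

Sₙ = a(1 - rⁿ) / (1 - r)
S_7 = 35(1 - (2/5)^7) / (1 - (2/5))
S_7 = 35(1 - (128/78125)) / (3/5)
S_7 = 181993/3125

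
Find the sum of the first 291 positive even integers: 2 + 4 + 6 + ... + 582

Sum of first n even numbers = n(n+1)
= 291×292
= 84972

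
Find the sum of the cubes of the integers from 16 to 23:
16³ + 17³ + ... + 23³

Use ∑_{k=1}^{n} k³ = [n(n+1)/2]², then subtract the first 15 terms.
∑_{k=1}^{23} k³ = [23×24/2]² = 276² = 76176
∑_{k=1}^{15} k³ = [15×16/2]² = 120² = 14400
∑_{k=16}^{23} k³ = 76176 - 14400 = 61776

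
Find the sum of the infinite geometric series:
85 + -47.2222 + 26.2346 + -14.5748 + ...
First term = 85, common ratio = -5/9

For |r| < 1, S = a / (1 - r)
S = 85 / (1 - (-5/9))
S = 85 / (14/9)
S = 765/14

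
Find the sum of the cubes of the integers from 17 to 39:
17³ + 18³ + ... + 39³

Use ∑_{k=1}^{n} k³ = [n(n+1)/2]², then subtract the first 16 terms.
∑_{k=1}^{39} k³ = [39×40/2]² = 780² = 608400
∑_{k=1}^{16} k³ = [16×17/2]² = 136² = 18496
∑_{k=17}^{39} k³ = 608400 - 18496 = 589904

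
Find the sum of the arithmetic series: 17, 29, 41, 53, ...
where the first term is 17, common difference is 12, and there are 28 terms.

Sₙ = n/2 × (first + last)
Last term = a + (n-1)d = 17 + (28-1)×12 = 341
S_28 = 28/2 × (17 + 341)
S_28 = 28/2 × 358 = 5012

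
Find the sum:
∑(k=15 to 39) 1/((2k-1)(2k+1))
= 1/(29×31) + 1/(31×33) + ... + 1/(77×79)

Partial fractions: 1/((2k-1)(2k+1)) = (1/2)[1/(2k-1) - 1/(2k+1)]
The series telescopes:
= (1/2)[1/29 - 1/79]
= 25/2291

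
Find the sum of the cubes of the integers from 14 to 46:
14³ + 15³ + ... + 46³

Use ∑_{k=1}^{n} k³ = [n(n+1)/2]², then subtract the first 13 terms.
∑_{k=1}^{46} k³ = [46×47/2]² = 1081² = 1168561
∑_{k=1}^{13} k³ = [13×14/2]² = 91² = 8281
∑_{k=14}^{46} k³ = 1168561 - 8281 = 1160280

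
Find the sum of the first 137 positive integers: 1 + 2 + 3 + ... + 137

Formula: ∑k = n(n+1)/2
= 137×138/2
= 18906/2
= 9453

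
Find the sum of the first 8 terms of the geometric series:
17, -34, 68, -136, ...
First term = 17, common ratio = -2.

Sₙ = a(1 - rⁿ) / (1 - r)
S_8 = 17(1 - (-2)^8) / (1 - (-2))
S_8 = 17(1 - 256) / (3)
S_8 = -1445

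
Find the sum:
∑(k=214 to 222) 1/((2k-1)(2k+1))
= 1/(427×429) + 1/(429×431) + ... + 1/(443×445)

Partial fractions: 1/((2k-1)(2k+1)) = (1/2)[1/(2k-1) - 1/(2k+1)]
The series telescopes:
= (1/2)[1/427 - 1/445]
= 9/190015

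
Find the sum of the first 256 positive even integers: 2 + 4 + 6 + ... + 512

Sum of first n even numbers = n(n+1)
= 256×257
= 65792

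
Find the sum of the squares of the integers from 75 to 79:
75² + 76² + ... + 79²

Use ∑_{k=1}^{n} k² = n(n+1)(2n+1)/6, then subtract the first 74 terms.
∑_{k=1}^{79} k² = 79×80×159/6 = 167480
∑_{k=1}^{74} k² = 74×75×149/6 = 137825
∑_{k=75}^{79} k² = 167480 - 137825 = 29655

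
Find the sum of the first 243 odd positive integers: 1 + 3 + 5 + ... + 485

Sum of first n odd numbers = n²
= 243²
= 59049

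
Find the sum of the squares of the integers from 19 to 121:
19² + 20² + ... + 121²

Use ∑_{k=1}^{n} k² = n(n+1)(2n+1)/6, then subtract the first 18 terms.
∑_{k=1}^{121} k² = 121×122×243/6 = 597861
∑_{k=1}^{18} k² = 18×19×37/6 = 2109
∑_{k=19}^{121} k² = 597861 - 2109 = 595752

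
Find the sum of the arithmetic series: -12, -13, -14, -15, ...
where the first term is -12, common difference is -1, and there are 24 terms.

Sₙ = n/2 × (first + last)
Last term = a + (n-1)d = -12 + (24-1)×(-1) = -35
S_24 = 24/2 × (-12 + (-35))
S_24 = 24/2 × (-47) = -564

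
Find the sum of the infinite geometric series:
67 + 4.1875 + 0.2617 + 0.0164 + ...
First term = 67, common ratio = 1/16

For |r| < 1, S = a / (1 - r)
S = 67 / (1 - (1/16))
S = 67 / (15/16)
S = 1072/15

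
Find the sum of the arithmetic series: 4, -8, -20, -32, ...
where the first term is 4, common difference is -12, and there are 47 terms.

Sₙ = n/2 × (first + last)
Last term = a + (n-1)d = 4 + (47-1)×(-12) = -548
S_47 = 47/2 × (4 + (-548))
S_47 = 47/2 × (-544) = -12784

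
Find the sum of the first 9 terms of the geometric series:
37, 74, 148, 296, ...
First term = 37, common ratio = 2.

Sₙ = a(1 - rⁿ) / (1 - r)
S_9 = 37(1 - 2^9) / (1 - 2)
S_9 = 37(1 - 512) / (-1)
S_9 = 18907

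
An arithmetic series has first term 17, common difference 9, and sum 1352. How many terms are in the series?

Using S = n/2 × [2a + (n-1)d]
1352 = n/2 × [2(17) + (n-1)(9)]
1352 = n/2 × [34 + 9n - 9]
2704 = n × [25 + 9n]
9n² + (25)n - 2704 = 0
Discriminant: Δ = (25)² - 4(9)(-2704) = 625 + 97344 = 97969
√Δ = 313
n = [-(25) + √Δ] / (2·9) = (-25 + 313) / 18 = 288 / 18 = 16
(The negative root is discarded since n must be a positive integer.)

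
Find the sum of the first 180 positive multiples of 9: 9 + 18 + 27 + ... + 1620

Factor out 9: = 9(1 + 2 + ... + 180) = 9 × n(n+1)/2
= 9 × 180×181/2
= 9 × 16290
= 146610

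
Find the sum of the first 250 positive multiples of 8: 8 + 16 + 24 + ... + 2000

Factor out 8: = 8(1 + 2 + ... + 250) = 8 × n(n+1)/2
= 8 × 250×251/2
= 8 × 31375
= 251000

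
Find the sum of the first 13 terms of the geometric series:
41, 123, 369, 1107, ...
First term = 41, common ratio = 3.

Sₙ = a(1 - rⁿ) / (1 - r)
S_13 = 41(1 - 3^13) / (1 - 3)
S_13 = 41(1 - 1594323) / (-2)
S_13 = 32683601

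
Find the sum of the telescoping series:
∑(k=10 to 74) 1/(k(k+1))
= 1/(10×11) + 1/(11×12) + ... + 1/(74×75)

Partial fractions: 1/(k(k+1)) = 1/k - 1/(k+1)
The series telescopes:
= (1/10 - 1/11) + (1/11 - 1/12) + ... + (1/74 - 1/75)
= 1/10 - 1/75
= 13/150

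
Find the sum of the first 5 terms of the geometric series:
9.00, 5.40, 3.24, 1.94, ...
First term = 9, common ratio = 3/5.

Sₙ = a(1 - rⁿ) / (1 - r)
S_5 = 9(1 - (3/5)^5) / (1 - (3/5))
S_5 = 9(1 - (243/3125)) / (2/5)
S_5 = 12969/625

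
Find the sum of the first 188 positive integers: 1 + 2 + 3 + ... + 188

Formula: ∑k = n(n+1)/2
= 188×189/2
= 35532/2
= 17766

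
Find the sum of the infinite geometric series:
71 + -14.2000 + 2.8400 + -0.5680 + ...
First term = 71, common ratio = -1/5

For |r| < 1, S = a / (1 - r)
S = 71 / (1 - (-1/5))
S = 71 / (6/5)
S = 355/6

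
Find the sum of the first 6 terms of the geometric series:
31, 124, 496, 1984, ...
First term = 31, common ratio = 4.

Sₙ = a(1 - rⁿ) / (1 - r)
S_6 = 31(1 - 4^6) / (1 - 4)
S_6 = 31(1 - 4096) / (-3)
S_6 = 42315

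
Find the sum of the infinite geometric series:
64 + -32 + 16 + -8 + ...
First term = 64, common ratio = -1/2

For |r| < 1, S = a / (1 - r)
S = 64 / (1 - (-1/2))
S = 64 / (3/2)
S = 128/3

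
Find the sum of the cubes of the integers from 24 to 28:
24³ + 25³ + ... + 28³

Use ∑_{k=1}^{n} k³ = [n(n+1)/2]², then subtract the first 23 terms.
∑_{k=1}^{28} k³ = [28×29/2]² = 406² = 164836
∑_{k=1}^{23} k³ = [23×24/2]² = 276² = 76176
∑_{k=24}^{28} k³ = 164836 - 76176 = 88660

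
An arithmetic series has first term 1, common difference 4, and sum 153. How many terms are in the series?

Using S = n/2 × [2a + (n-1)d]
153 = n/2 × [2(1) + (n-1)(4)]
153 = n/2 × [2 + 4n - 4]
306 = n × [-2 + 4n]
4n² + (-2)n - 306 = 0
Discriminant: Δ = (-2)² - 4(4)(-306) = 4 + 4896 = 4900
√Δ = 70
n = [-(-2) + √Δ] / (2·4) = (2 + 70) / 8 = 72 / 8 = 9
(The negative root is discarded since n must be a positive integer.)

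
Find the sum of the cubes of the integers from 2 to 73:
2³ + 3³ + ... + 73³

Use ∑_{k=1}^{n} k³ = [n(n+1)/2]², then subtract the first 1 terms.
∑_{k=1}^{73} k³ = [73×74/2]² = 2701² = 7295401
∑_{k=1}^{1} k³ = [1×2/2]² = 1² = 1
∑_{k=2}^{73} k³ = 7295401 - 1 = 7295400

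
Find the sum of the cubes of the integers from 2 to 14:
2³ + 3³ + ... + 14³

Use ∑_{k=1}^{n} k³ = [n(n+1)/2]², then subtract the first 1 terms.
∑_{k=1}^{14} k³ = [14×15/2]² = 105² = 11025
∑_{k=1}^{1} k³ = [1×2/2]² = 1² = 1
∑_{k=2}^{14} k³ = 11025 - 1 = 11024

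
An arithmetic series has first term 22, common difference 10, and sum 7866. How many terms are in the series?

Using S = n/2 × [2a + (n-1)d]
7866 = n/2 × [2(22) + (n-1)(10)]
7866 = n/2 × [44 + 10n - 10]
15732 = n × [34 + 10n]
10n² + (34)n - 15732 = 0
Discriminant: Δ = (34)² - 4(10)(-15732) = 1156 + 629280 = 630436
√Δ = 794
n = [-(34) + √Δ] / (2·10) = (-34 + 794) / 20 = 760 / 20 = 38
(The negative root is discarded since n must be a positive integer.)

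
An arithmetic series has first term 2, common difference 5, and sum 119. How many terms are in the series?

Using S = n/2 × [2a + (n-1)d]
119 = n/2 × [2(2) + (n-1)(5)]
119 = n/2 × [4 + 5n - 5]
238 = n × [-1 + 5n]
5n² + (-1)n - 238 = 0
Discriminant: Δ = (-1)² - 4(5)(-238) = 1 + 4760 = 4761
√Δ = 69
n = [-(-1) + √Δ] / (2·5) = (1 + 69) / 10 = 70 / 10 = 7
(The negative root is discarded since n must be a positive integer.)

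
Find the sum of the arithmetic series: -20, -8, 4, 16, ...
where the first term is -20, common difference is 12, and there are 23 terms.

Sₙ = n/2 × (first + last)
Last term = a + (n-1)d = -20 + (23-1)×12 = 244
S_23 = 23/2 × (-20 + 244)
S_23 = 23/2 × 224 = 2576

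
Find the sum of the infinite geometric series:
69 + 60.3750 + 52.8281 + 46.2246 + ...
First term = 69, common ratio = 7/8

For |r| < 1, S = a / (1 - r)
S = 69 / (1 - (7/8))
S = 69 / (1/8)
S = 552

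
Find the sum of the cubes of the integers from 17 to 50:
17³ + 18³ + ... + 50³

Use ∑_{k=1}^{n} k³ = [n(n+1)/2]², then subtract the first 16 terms.
∑_{k=1}^{50} k³ = [50×51/2]² = 1275² = 1625625
∑_{k=1}^{16} k³ = [16×17/2]² = 136² = 18496
∑_{k=17}^{50} k³ = 1625625 - 18496 = 1607129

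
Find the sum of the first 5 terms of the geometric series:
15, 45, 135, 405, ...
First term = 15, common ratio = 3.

Sₙ = a(1 - rⁿ) / (1 - r)
S_5 = 15(1 - 3^5) / (1 - 3)
S_5 = 15(1 - 243) / (-2)
S_5 = 1815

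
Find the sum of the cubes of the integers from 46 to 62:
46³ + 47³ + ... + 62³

Use ∑_{k=1}^{n} k³ = [n(n+1)/2]², then subtract the first 45 terms.
∑_{k=1}^{62} k³ = [62×63/2]² = 1953² = 3814209
∑_{k=1}^{45} k³ = [45×46/2]² = 1035² = 1071225
∑_{k=46}^{62} k³ = 3814209 - 1071225 = 2742984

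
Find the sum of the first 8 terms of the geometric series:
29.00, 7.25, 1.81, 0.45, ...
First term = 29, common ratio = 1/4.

Sₙ = a(1 - rⁿ) / (1 - r)
S_8 = 29(1 - (1/4)^8) / (1 - (1/4))
S_8 = 29(1 - (1/65536)) / (3/4)
S_8 = 633505/16384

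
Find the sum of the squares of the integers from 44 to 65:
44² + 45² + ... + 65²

Use ∑_{k=1}^{n} k² = n(n+1)(2n+1)/6, then subtract the first 43 terms.
∑_{k=1}^{65} k² = 65×66×131/6 = 93665
∑_{k=1}^{43} k² = 43×44×87/6 = 27434
∑_{k=44}^{65} k² = 93665 - 27434 = 66231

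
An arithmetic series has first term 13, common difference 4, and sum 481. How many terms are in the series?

Using S = n/2 × [2a + (n-1)d]
481 = n/2 × [2(13) + (n-1)(4)]
481 = n/2 × [26 + 4n - 4]
962 = n × [22 + 4n]
4n² + (22)n - 962 = 0
Discriminant: Δ = (22)² - 4(4)(-962) = 484 + 15392 = 15876
√Δ = 126
n = [-(22) + √Δ] / (2·4) = (-22 + 126) / 8 = 104 / 8 = 13
(The negative root is discarded since n must be a positive integer.)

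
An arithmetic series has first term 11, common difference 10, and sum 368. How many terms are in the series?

Using S = n/2 × [2a + (n-1)d]
368 = n/2 × [2(11) + (n-1)(10)]
368 = n/2 × [22 + 10n - 10]
736 = n × [12 + 10n]
10n² + (12)n - 736 = 0
Discriminant: Δ = (12)² - 4(10)(-736) = 144 + 29440 = 29584
√Δ = 172
n = [-(12) + √Δ] / (2·10) = (-12 + 172) / 20 = 160 / 20 = 8
(The negative root is discarded since n must be a positive integer.)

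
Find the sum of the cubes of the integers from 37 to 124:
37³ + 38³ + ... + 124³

Use ∑_{k=1}^{n} k³ = [n(n+1)/2]², then subtract the first 36 terms.
∑_{k=1}^{124} k³ = [124×125/2]² = 7750² = 60062500
∑_{k=1}^{36} k³ = [36×37/2]² = 666² = 443556
∑_{k=37}^{124} k³ = 60062500 - 443556 = 59618944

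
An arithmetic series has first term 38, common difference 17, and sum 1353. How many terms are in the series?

Using S = n/2 × [2a + (n-1)d]
1353 = n/2 × [2(38) + (n-1)(17)]
1353 = n/2 × [76 + 17n - 17]
2706 = n × [59 + 17n]
17n² + (59)n - 2706 = 0
Discriminant: Δ = (59)² - 4(17)(-2706) = 3481 + 184008 = 187489
√Δ = 433
n = [-(59) + √Δ] / (2·17) = (-59 + 433) / 34 = 374 / 34 = 11
(The negative root is discarded since n must be a positive integer.)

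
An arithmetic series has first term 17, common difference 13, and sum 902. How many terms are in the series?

Using S = n/2 × [2a + (n-1)d]
902 = n/2 × [2(17) + (n-1)(13)]
902 = n/2 × [34 + 13n - 13]
1804 = n × [21 + 13n]
13n² + (21)n - 1804 = 0
Discriminant: Δ = (21)² - 4(13)(-1804) = 441 + 93808 = 94249
√Δ = 307
n = [-(21) + √Δ] / (2·13) = (-21 + 307) / 26 = 286 / 26 = 11
(The negative root is discarded since n must be a positive integer.)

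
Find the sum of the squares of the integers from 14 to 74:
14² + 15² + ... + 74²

Use ∑_{k=1}^{n} k² = n(n+1)(2n+1)/6, then subtract the first 13 terms.
∑_{k=1}^{74} k² = 74×75×149/6 = 137825
∑_{k=1}^{13} k² = 13×14×27/6 = 819
∑_{k=14}^{74} k² = 137825 - 819 = 137006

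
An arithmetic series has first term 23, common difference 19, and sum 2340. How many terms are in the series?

Using S = n/2 × [2a + (n-1)d]
2340 = n/2 × [2(23) + (n-1)(19)]
2340 = n/2 × [46 + 19n - 19]
4680 = n × [27 + 19n]
19n² + (27)n - 4680 = 0
Discriminant: Δ = (27)² - 4(19)(-4680) = 729 + 355680 = 356409
√Δ = 597
n = [-(27) + √Δ] / (2·19) = (-27 + 597) / 38 = 570 / 38 = 15
(The negative root is discarded since n must be a positive integer.)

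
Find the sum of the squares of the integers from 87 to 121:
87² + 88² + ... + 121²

Use ∑_{k=1}^{n} k² = n(n+1)(2n+1)/6, then subtract the first 86 terms.
∑_{k=1}^{121} k² = 121×122×243/6 = 597861
∑_{k=1}^{86} k² = 86×87×173/6 = 215731
∑_{k=87}^{121} k² = 597861 - 215731 = 382130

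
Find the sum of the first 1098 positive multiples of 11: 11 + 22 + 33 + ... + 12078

Factor out 11: = 11(1 + 2 + ... + 1098) = 11 × n(n+1)/2
= 11 × 1098×1099/2
= 11 × 603351
= 6636861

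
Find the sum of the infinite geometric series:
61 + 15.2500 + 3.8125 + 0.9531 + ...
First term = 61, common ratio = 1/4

For |r| < 1, S = a / (1 - r)
S = 61 / (1 - (1/4))
S = 61 / (3/4)
S = 244/3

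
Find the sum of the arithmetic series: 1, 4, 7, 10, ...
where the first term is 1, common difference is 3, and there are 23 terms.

Sₙ = n/2 × (first + last)
Last term = a + (n-1)d = 1 + (23-1)×3 = 67
S_23 = 23/2 × (1 + 67)
S_23 = 23/2 × 68 = 782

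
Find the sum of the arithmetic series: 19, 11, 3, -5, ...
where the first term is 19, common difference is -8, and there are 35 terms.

Sₙ = n/2 × (first + last)
Last term = a + (n-1)d = 19 + (35-1)×(-8) = -253
S_35 = 35/2 × (19 + (-253))
S_35 = 35/2 × (-234) = -4095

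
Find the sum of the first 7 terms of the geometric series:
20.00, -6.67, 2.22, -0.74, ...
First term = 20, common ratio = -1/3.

Sₙ = a(1 - rⁿ) / (1 - r)
S_7 = 20(1 - (-1/3)^7) / (1 - (-1/3))
S_7 = 20(1 - (-1/2187)) / (4/3)
S_7 = 10940/729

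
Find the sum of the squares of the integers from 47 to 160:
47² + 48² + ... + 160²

Use ∑_{k=1}^{n} k² = n(n+1)(2n+1)/6, then subtract the first 46 terms.
∑_{k=1}^{160} k² = 160×161×321/6 = 1378160
∑_{k=1}^{46} k² = 46×47×93/6 = 33511
∑_{k=47}^{160} k² = 1378160 - 33511 = 1344649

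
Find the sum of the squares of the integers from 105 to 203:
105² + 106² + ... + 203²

Use ∑_{k=1}^{n} k² = n(n+1)(2n+1)/6, then subtract the first 104 terms.
∑_{k=1}^{203} k² = 203×204×407/6 = 2809114
∑_{k=1}^{104} k² = 104×105×209/6 = 380380
∑_{k=105}^{203} k² = 2809114 - 380380 = 2428734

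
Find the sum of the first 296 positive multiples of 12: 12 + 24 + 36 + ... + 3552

Factor out 12: = 12(1 + 2 + ... + 296) = 12 × n(n+1)/2
= 12 × 296×297/2
= 12 × 43956
= 527472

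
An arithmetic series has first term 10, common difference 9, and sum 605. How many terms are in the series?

Using S = n/2 × [2a + (n-1)d]
605 = n/2 × [2(10) + (n-1)(9)]
605 = n/2 × [20 + 9n - 9]
1210 = n × [11 + 9n]
9n² + (11)n - 1210 = 0
Discriminant: Δ = (11)² - 4(9)(-1210) = 121 + 43560 = 43681
√Δ = 209
n = [-(11) + √Δ] / (2·9) = (-11 + 209) / 18 = 198 / 18 = 11
(The negative root is discarded since n must be a positive integer.)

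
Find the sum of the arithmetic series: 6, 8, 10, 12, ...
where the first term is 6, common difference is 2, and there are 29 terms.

Sₙ = n/2 × (first + last)
Last term = a + (n-1)d = 6 + (29-1)×2 = 62
S_29 = 29/2 × (6 + 62)
S_29 = 29/2 × 68 = 986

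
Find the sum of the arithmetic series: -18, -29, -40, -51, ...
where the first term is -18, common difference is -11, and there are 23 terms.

Sₙ = n/2 × (first + last)
Last term = a + (n-1)d = -18 + (23-1)×(-11) = -260
S_23 = 23/2 × (-18 + (-260))
S_23 = 23/2 × (-278) = -3197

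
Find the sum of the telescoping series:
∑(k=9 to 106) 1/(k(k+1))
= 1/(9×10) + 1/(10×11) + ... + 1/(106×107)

Partial fractions: 1/(k(k+1)) = 1/k - 1/(k+1)
The series telescopes:
= (1/9 - 1/10) + (1/10 - 1/11) + ... + (1/106 - 1/107)
= 1/9 - 1/107
= 98/963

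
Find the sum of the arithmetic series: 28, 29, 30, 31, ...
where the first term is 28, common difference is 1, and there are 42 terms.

Sₙ = n/2 × (first + last)
Last term = a + (n-1)d = 28 + (42-1)×1 = 69
S_42 = 42/2 × (28 + 69)
S_42 = 42/2 × 97 = 2037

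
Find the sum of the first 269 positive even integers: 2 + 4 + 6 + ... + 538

Sum of first n even numbers = n(n+1)
= 269×270
= 72630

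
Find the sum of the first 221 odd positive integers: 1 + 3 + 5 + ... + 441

Sum of first n odd numbers = n²
= 221²
= 48841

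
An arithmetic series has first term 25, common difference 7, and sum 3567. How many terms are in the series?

Using S = n/2 × [2a + (n-1)d]
3567 = n/2 × [2(25) + (n-1)(7)]
3567 = n/2 × [50 + 7n - 7]
7134 = n × [43 + 7n]
7n² + (43)n - 7134 = 0
Discriminant: Δ = (43)² - 4(7)(-7134) = 1849 + 199752 = 201601
√Δ = 449
n = [-(43) + √Δ] / (2·7) = (-43 + 449) / 14 = 406 / 14 = 29
(The negative root is discarded since n must be a positive integer.)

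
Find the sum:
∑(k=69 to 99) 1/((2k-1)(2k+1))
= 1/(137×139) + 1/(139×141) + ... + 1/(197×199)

Partial fractions: 1/((2k-1)(2k+1)) = (1/2)[1/(2k-1) - 1/(2k+1)]
The series telescopes:
= (1/2)[1/137 - 1/199]
= 31/27263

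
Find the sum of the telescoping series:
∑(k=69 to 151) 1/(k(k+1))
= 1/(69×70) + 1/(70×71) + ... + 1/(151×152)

Partial fractions: 1/(k(k+1)) = 1/k - 1/(k+1)
The series telescopes:
= (1/69 - 1/70) + (1/70 - 1/71) + ... + (1/151 - 1/152)
= 1/69 - 1/152
= 83/10488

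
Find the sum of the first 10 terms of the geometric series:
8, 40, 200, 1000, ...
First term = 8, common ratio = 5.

Sₙ = a(1 - rⁿ) / (1 - r)
S_10 = 8(1 - 5^10) / (1 - 5)
S_10 = 8(1 - 9765625) / (-4)
S_10 = 19531248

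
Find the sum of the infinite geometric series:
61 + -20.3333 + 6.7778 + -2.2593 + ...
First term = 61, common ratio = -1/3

For |r| < 1, S = a / (1 - r)
S = 61 / (1 - (-1/3))
S = 61 / (4/3)
S = 183/4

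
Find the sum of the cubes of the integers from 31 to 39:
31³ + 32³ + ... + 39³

Use ∑_{k=1}^{n} k³ = [n(n+1)/2]², then subtract the first 30 terms.
∑_{k=1}^{39} k³ = [39×40/2]² = 780² = 608400
∑_{k=1}^{30} k³ = [30×31/2]² = 465² = 216225
∑_{k=31}^{39} k³ = 608400 - 216225 = 392175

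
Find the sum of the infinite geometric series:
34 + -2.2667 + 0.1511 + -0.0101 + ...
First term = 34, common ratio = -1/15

For |r| < 1, S = a / (1 - r)
S = 34 / (1 - (-1/15))
S = 34 / (16/15)
S = 255/8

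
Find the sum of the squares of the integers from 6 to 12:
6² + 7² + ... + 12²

Use ∑_{k=1}^{n} k² = n(n+1)(2n+1)/6, then subtract the first 5 terms.
∑_{k=1}^{12} k² = 12×13×25/6 = 650
∑_{k=1}^{5} k² = 5×6×11/6 = 55
∑_{k=6}^{12} k² = 650 - 55 = 595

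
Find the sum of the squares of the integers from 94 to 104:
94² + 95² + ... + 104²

Use ∑_{k=1}^{n} k² = n(n+1)(2n+1)/6, then subtract the first 93 terms.
∑_{k=1}^{104} k² = 104×105×209/6 = 380380
∑_{k=1}^{93} k² = 93×94×187/6 = 272459
∑_{k=94}^{104} k² = 380380 - 272459 = 107921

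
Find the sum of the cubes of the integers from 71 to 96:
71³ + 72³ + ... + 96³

Use ∑_{k=1}^{n} k³ = [n(n+1)/2]², then subtract the first 70 terms.
∑_{k=1}^{96} k³ = [96×97/2]² = 4656² = 21678336
∑_{k=1}^{70} k³ = [70×71/2]² = 2485² = 6175225
∑_{k=71}^{96} k³ = 21678336 - 6175225 = 15503111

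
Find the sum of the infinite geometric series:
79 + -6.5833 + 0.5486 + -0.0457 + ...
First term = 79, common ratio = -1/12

For |r| < 1, S = a / (1 - r)
S = 79 / (1 - (-1/12))
S = 79 / (13/12)
S = 948/13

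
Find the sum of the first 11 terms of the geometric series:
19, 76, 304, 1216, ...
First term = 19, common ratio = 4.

Sₙ = a(1 - rⁿ) / (1 - r)
S_11 = 19(1 - 4^11) / (1 - 4)
S_11 = 19(1 - 4194304) / (-3)
S_11 = 26563919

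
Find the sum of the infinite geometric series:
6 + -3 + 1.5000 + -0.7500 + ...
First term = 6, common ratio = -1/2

For |r| < 1, S = a / (1 - r)
S = 6 / (1 - (-1/2))
S = 6 / (3/2)
S = 4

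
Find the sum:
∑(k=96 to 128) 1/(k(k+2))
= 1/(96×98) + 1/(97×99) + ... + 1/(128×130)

Partial fractions: 1/(k(k+2)) = (1/2)[1/k - 1/(k+2)]
Telescoping leaves the first two and last two terms:
= (1/2)[1/96 + 1/97 - 1/129 - 1/130]
= 137467/52054080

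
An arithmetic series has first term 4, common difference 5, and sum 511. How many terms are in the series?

Using S = n/2 × [2a + (n-1)d]
511 = n/2 × [2(4) + (n-1)(5)]
511 = n/2 × [8 + 5n - 5]
1022 = n × [3 + 5n]
5n² + (3)n - 1022 = 0
Discriminant: Δ = (3)² - 4(5)(-1022) = 9 + 20440 = 20449
√Δ = 143
n = [-(3) + √Δ] / (2·5) = (-3 + 143) / 10 = 140 / 10 = 14
(The negative root is discarded since n must be a positive integer.)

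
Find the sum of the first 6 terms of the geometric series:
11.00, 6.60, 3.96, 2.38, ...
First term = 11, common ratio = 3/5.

Sₙ = a(1 - rⁿ) / (1 - r)
S_6 = 11(1 - (3/5)^6) / (1 - (3/5))
S_6 = 11(1 - (729/15625)) / (2/5)
S_6 = 81928/3125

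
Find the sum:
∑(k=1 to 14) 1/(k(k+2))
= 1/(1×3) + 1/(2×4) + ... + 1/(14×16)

Partial fractions: 1/(k(k+2)) = (1/2)[1/k - 1/(k+2)]
Telescoping leaves the first two and last two terms:
= (1/2)[1/1 + 1/2 - 1/15 - 1/16]
= 329/480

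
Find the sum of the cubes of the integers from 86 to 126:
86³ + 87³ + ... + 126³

Use ∑_{k=1}^{n} k³ = [n(n+1)/2]², then subtract the first 85 terms.
∑_{k=1}^{126} k³ = [126×127/2]² = 8001² = 64016001
∑_{k=1}^{85} k³ = [85×86/2]² = 3655² = 13359025
∑_{k=86}^{126} k³ = 64016001 - 13359025 = 50656976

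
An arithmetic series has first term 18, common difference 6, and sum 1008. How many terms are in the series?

Using S = n/2 × [2a + (n-1)d]
1008 = n/2 × [2(18) + (n-1)(6)]
1008 = n/2 × [36 + 6n - 6]
2016 = n × [30 + 6n]
6n² + (30)n - 2016 = 0
Discriminant: Δ = (30)² - 4(6)(-2016) = 900 + 48384 = 49284
√Δ = 222
n = [-(30) + √Δ] / (2·6) = (-30 + 222) / 12 = 192 / 12 = 16
(The negative root is discarded since n must be a positive integer.)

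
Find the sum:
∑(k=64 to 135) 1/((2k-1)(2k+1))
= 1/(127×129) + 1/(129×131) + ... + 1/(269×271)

Partial fractions: 1/((2k-1)(2k+1)) = (1/2)[1/(2k-1) - 1/(2k+1)]
The series telescopes:
= (1/2)[1/127 - 1/271]
= 72/34417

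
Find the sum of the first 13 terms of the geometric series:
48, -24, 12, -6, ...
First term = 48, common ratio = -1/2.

Sₙ = a(1 - rⁿ) / (1 - r)
S_13 = 48(1 - (-1/2)^13) / (1 - (-1/2))
S_13 = 48(1 - (-1/8192)) / (3/2)
S_13 = 8193/256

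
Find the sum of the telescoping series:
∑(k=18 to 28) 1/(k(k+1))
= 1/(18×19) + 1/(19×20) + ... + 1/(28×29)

Partial fractions: 1/(k(k+1)) = 1/k - 1/(k+1)
The series telescopes:
= (1/18 - 1/19) + (1/19 - 1/20) + ... + (1/28 - 1/29)
= 1/18 - 1/29
= 11/522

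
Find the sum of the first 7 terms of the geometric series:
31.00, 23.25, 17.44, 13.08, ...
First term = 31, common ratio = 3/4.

Sₙ = a(1 - rⁿ) / (1 - r)
S_7 = 31(1 - (3/4)^7) / (1 - (3/4))
S_7 = 31(1 - (2187/16384)) / (1/4)
S_7 = 440107/4096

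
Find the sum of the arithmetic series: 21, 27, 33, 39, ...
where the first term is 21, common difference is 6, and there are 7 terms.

Sₙ = n/2 × (first + last)
Last term = a + (n-1)d = 21 + (7-1)×6 = 57
S_7 = 7/2 × (21 + 57)
S_7 = 7/2 × 78 = 273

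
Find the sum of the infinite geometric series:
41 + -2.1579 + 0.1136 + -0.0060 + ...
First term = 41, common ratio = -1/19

For |r| < 1, S = a / (1 - r)
S = 41 / (1 - (-1/19))
S = 41 / (20/19)
S = 779/20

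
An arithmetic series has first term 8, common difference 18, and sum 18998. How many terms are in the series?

Using S = n/2 × [2a + (n-1)d]
18998 = n/2 × [2(8) + (n-1)(18)]
18998 = n/2 × [16 + 18n - 18]
37996 = n × [-2 + 18n]
18n² + (-2)n - 37996 = 0
Discriminant: Δ = (-2)² - 4(18)(-37996) = 4 + 2735712 = 2735716
√Δ = 1654
n = [-(-2) + √Δ] / (2·18) = (2 + 1654) / 36 = 1656 / 36 = 46
(The negative root is discarded since n must be a positive integer.)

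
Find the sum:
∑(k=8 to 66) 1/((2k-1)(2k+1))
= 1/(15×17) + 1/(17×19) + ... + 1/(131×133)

Partial fractions: 1/((2k-1)(2k+1)) = (1/2)[1/(2k-1) - 1/(2k+1)]
The series telescopes:
= (1/2)[1/15 - 1/133]
= 59/1995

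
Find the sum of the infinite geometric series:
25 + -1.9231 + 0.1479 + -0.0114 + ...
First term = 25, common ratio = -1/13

For |r| < 1, S = a / (1 - r)
S = 25 / (1 - (-1/13))
S = 25 / (14/13)
S = 325/14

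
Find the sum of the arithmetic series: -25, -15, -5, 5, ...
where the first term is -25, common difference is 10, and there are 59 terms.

Sₙ = n/2 × (first + last)
Last term = a + (n-1)d = -25 + (59-1)×10 = 555
S_59 = 59/2 × (-25 + 555)
S_59 = 59/2 × 530 = 15635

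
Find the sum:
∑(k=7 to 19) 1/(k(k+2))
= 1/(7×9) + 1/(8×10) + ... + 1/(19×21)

Partial fractions: 1/(k(k+2)) = (1/2)[1/k - 1/(k+2)]
Telescoping leaves the first two and last two terms:
= (1/2)[1/7 + 1/8 - 1/20 - 1/21]
= 143/1680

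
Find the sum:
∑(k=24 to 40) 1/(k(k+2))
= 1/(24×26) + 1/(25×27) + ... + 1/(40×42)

Partial fractions: 1/(k(k+2)) = (1/2)[1/k - 1/(k+2)]
Telescoping leaves the first two and last two terms:
= (1/2)[1/24 + 1/25 - 1/41 - 1/42]
= 1921/114800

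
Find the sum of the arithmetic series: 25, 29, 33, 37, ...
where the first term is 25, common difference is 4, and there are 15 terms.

Sₙ = n/2 × (first + last)
Last term = a + (n-1)d = 25 + (15-1)×4 = 81
S_15 = 15/2 × (25 + 81)
S_15 = 15/2 × 106 = 795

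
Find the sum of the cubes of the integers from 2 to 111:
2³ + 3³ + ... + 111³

Use ∑_{k=1}^{n} k³ = [n(n+1)/2]², then subtract the first 1 terms.
∑_{k=1}^{111} k³ = [111×112/2]² = 6216² = 38638656
∑_{k=1}^{1} k³ = [1×2/2]² = 1² = 1
∑_{k=2}^{111} k³ = 38638656 - 1 = 38638655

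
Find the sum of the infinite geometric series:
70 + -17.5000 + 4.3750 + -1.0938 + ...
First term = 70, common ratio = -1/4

For |r| < 1, S = a / (1 - r)
S = 70 / (1 - (-1/4))
S = 70 / (5/4)
S = 56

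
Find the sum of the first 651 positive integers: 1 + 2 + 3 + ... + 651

Formula: ∑k = n(n+1)/2
= 651×652/2
= 424452/2
= 212226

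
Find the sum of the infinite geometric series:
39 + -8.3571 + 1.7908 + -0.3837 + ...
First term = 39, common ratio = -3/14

For |r| < 1, S = a / (1 - r)
S = 39 / (1 - (-3/14))
S = 39 / (17/14)
S = 546/17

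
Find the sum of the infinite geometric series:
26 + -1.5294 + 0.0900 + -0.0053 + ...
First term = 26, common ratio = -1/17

For |r| < 1, S = a / (1 - r)
S = 26 / (1 - (-1/17))
S = 26 / (18/17)
S = 221/9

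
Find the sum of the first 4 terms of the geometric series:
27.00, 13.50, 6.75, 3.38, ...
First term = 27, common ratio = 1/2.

Sₙ = a(1 - rⁿ) / (1 - r)
S_4 = 27(1 - (1/2)^4) / (1 - (1/2))
S_4 = 27(1 - (1/16)) / (1/2)
S_4 = 405/8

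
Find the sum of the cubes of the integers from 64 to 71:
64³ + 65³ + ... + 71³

Use ∑_{k=1}^{n} k³ = [n(n+1)/2]², then subtract the first 63 terms.
∑_{k=1}^{71} k³ = [71×72/2]² = 2556² = 6533136
∑_{k=1}^{63} k³ = [63×64/2]² = 2016² = 4064256
∑_{k=64}^{71} k³ = 6533136 - 4064256 = 2468880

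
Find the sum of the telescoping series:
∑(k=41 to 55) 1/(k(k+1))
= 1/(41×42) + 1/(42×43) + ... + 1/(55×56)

Partial fractions: 1/(k(k+1)) = 1/k - 1/(k+1)
The series telescopes:
= (1/41 - 1/42) + (1/42 - 1/43) + ... + (1/55 - 1/56)
= 1/41 - 1/56
= 15/2296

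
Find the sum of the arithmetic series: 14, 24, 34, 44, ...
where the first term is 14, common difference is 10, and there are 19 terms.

Sₙ = n/2 × (first + last)
Last term = a + (n-1)d = 14 + (19-1)×10 = 194
S_19 = 19/2 × (14 + 194)
S_19 = 19/2 × 208 = 1976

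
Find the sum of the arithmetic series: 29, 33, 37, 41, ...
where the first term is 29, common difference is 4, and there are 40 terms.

Sₙ = n/2 × (first + last)
Last term = a + (n-1)d = 29 + (40-1)×4 = 185
S_40 = 40/2 × (29 + 185)
S_40 = 40/2 × 214 = 4280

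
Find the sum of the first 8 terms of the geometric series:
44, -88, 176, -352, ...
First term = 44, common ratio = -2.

Sₙ = a(1 - rⁿ) / (1 - r)
S_8 = 44(1 - (-2)^8) / (1 - (-2))
S_8 = 44(1 - 256) / (3)
S_8 = -3740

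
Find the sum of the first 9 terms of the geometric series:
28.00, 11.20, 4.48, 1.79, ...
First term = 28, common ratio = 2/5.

Sₙ = a(1 - rⁿ) / (1 - r)
S_9 = 28(1 - (2/5)^9) / (1 - (2/5))
S_9 = 28(1 - (512/1953125)) / (3/5)
S_9 = 18224388/390625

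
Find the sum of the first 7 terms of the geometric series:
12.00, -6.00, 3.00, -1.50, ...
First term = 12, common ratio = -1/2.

Sₙ = a(1 - rⁿ) / (1 - r)
S_7 = 12(1 - (-1/2)^7) / (1 - (-1/2))
S_7 = 12(1 - (-1/128)) / (3/2)
S_7 = 129/16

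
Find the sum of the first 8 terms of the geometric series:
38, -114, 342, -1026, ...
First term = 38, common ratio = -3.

Sₙ = a(1 - rⁿ) / (1 - r)
S_8 = 38(1 - (-3)^8) / (1 - (-3))
S_8 = 38(1 - 6561) / (4)
S_8 = -62320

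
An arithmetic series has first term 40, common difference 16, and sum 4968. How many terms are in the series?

Using S = n/2 × [2a + (n-1)d]
4968 = n/2 × [2(40) + (n-1)(16)]
4968 = n/2 × [80 + 16n - 16]
9936 = n × [64 + 16n]
16n² + (64)n - 9936 = 0
Discriminant: Δ = (64)² - 4(16)(-9936) = 4096 + 635904 = 640000
√Δ = 800
n = [-(64) + √Δ] / (2·16) = (-64 + 800) / 32 = 736 / 32 = 23
(The negative root is discarded since n must be a positive integer.)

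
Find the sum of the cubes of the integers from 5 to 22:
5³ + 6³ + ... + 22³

Use ∑_{k=1}^{n} k³ = [n(n+1)/2]², then subtract the first 4 terms.
∑_{k=1}^{22} k³ = [22×23/2]² = 253² = 64009
∑_{k=1}^{4} k³ = [4×5/2]² = 10² = 100
∑_{k=5}^{22} k³ = 64009 - 100 = 63909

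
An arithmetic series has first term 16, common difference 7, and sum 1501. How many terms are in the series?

Using S = n/2 × [2a + (n-1)d]
1501 = n/2 × [2(16) + (n-1)(7)]
1501 = n/2 × [32 + 7n - 7]
3002 = n × [25 + 7n]
7n² + (25)n - 3002 = 0
Discriminant: Δ = (25)² - 4(7)(-3002) = 625 + 84056 = 84681
√Δ = 291
n = [-(25) + √Δ] / (2·7) = (-25 + 291) / 14 = 266 / 14 = 19
(The negative root is discarded since n must be a positive integer.)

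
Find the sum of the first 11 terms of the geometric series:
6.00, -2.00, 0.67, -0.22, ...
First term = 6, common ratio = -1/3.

Sₙ = a(1 - rⁿ) / (1 - r)
S_11 = 6(1 - (-1/3)^11) / (1 - (-1/3))
S_11 = 6(1 - (-1/177147)) / (4/3)
S_11 = 88574/19683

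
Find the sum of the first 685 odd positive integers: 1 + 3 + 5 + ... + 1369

Sum of first n odd numbers = n²
= 685²
= 469225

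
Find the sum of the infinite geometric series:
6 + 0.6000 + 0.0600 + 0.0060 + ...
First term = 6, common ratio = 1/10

For |r| < 1, S = a / (1 - r)
S = 6 / (1 - (1/10))
S = 6 / (9/10)
S = 20/3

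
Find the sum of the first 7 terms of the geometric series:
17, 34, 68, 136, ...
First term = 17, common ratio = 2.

Sₙ = a(1 - rⁿ) / (1 - r)
S_7 = 17(1 - 2^7) / (1 - 2)
S_7 = 17(1 - 128) / (-1)
S_7 = 2159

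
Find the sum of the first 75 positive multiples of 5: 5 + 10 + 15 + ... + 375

Factor out 5: = 5(1 + 2 + ... + 75) = 5 × n(n+1)/2
= 5 × 75×76/2
= 5 × 2850
= 14250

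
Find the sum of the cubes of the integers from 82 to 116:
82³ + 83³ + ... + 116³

Use ∑_{k=1}^{n} k³ = [n(n+1)/2]², then subtract the first 81 terms.
∑_{k=1}^{116} k³ = [116×117/2]² = 6786² = 46049796
∑_{k=1}^{81} k³ = [81×82/2]² = 3321² = 11029041
∑_{k=82}^{116} k³ = 46049796 - 11029041 = 35020755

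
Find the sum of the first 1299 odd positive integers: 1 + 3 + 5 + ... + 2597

Sum of first n odd numbers = n²
= 1299²
= 1687401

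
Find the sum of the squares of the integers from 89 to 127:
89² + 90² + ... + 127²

Use ∑_{k=1}^{n} k² = n(n+1)(2n+1)/6, then subtract the first 88 terms.
∑_{k=1}^{127} k² = 127×128×255/6 = 690880
∑_{k=1}^{88} k² = 88×89×177/6 = 231044
∑_{k=89}^{127} k² = 690880 - 231044 = 459836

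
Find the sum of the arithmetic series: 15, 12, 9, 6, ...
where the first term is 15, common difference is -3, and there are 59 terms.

Sₙ = n/2 × (first + last)
Last term = a + (n-1)d = 15 + (59-1)×(-3) = -159
S_59 = 59/2 × (15 + (-159))
S_59 = 59/2 × (-144) = -4248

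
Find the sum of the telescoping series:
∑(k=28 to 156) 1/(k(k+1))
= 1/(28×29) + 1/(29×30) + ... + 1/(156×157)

Partial fractions: 1/(k(k+1)) = 1/k - 1/(k+1)
The series telescopes:
= (1/28 - 1/29) + (1/29 - 1/30) + ... + (1/156 - 1/157)
= 1/28 - 1/157
= 129/4396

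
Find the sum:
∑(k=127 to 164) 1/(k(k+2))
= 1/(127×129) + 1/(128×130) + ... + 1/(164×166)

Partial fractions: 1/(k(k+2)) = (1/2)[1/k - 1/(k+2)]
Telescoping leaves the first two and last two terms:
= (1/2)[1/127 + 1/128 - 1/165 - 1/166]
= 801857/445251840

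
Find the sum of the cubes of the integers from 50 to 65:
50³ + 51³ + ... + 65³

Use ∑_{k=1}^{n} k³ = [n(n+1)/2]², then subtract the first 49 terms.
∑_{k=1}^{65} k³ = [65×66/2]² = 2145² = 4601025
∑_{k=1}^{49} k³ = [49×50/2]² = 1225² = 1500625
∑_{k=50}^{65} k³ = 4601025 - 1500625 = 3100400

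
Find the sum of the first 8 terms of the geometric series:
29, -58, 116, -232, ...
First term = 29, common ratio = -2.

Sₙ = a(1 - rⁿ) / (1 - r)
S_8 = 29(1 - (-2)^8) / (1 - (-2))
S_8 = 29(1 - 256) / (3)
S_8 = -2465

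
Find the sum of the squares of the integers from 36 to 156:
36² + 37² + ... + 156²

Use ∑_{k=1}^{n} k² = n(n+1)(2n+1)/6, then subtract the first 35 terms.
∑_{k=1}^{156} k² = 156×157×313/6 = 1277666
∑_{k=1}^{35} k² = 35×36×71/6 = 14910
∑_{k=36}^{156} k² = 1277666 - 14910 = 1262756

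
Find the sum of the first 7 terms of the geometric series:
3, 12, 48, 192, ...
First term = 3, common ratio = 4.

Sₙ = a(1 - rⁿ) / (1 - r)
S_7 = 3(1 - 4^7) / (1 - 4)
S_7 = 3(1 - 16384) / (-3)
S_7 = 16383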